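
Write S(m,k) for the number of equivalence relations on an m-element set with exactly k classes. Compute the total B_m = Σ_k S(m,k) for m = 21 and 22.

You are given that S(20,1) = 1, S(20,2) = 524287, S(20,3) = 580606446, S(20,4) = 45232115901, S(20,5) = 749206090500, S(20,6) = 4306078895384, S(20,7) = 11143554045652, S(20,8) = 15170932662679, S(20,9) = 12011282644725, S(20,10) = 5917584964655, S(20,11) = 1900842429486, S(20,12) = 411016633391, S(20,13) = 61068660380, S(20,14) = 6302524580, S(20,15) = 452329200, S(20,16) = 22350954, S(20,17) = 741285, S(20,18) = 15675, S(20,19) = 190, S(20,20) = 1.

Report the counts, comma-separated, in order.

474869816156751, 4506715738447323

i=21: T(21,1)=0+1·1=1 | T(21,2)=1+2·524287=1048575 | T(21,3)=524287+3·580606446=1742343625 | T(21,4)=580606446+4·45232115901=181509070050 | T(21,5)=45232115901+5·749206090500=3791262568401 | T(21,6)=749206090500+6·4306078895384=26585679462804 | T(21,7)=4306078895384+7·11143554045652=82310957214948 | T(21,8)=11143554045652+8·15170932662679=132511015347084 | T(21,9)=15170932662679+9·12011282644725=123272476465204 | T(21,10)=12011282644725+10·5917584964655=71187132291275 | T(21,11)=5917584964655+11·1900842429486=26826851689001 | T(21,12)=1900842429486+12·411016633391=6833042030178 | T(21,13)=411016633391+13·61068660380=1204909218331 | T(21,14)=61068660380+14·6302524580=149304004500 | T(21,15)=6302524580+15·452329200=13087462580 | T(21,16)=452329200+16·22350954=809944464 | T(21,17)=22350954+17·741285=34952799 | T(21,18)=741285+18·15675=1023435 | T(21,19)=15675+19·190=19285 | T(21,20)=190+20·1=210 | T(21,21)=1+21·0=1
i=22: T(22,1)=0+1·1=1 | T(22,2)=1+2·1048575=2097151 | T(22,3)=1048575+3·1742343625=5228079450 | T(22,4)=1742343625+4·181509070050=727778623825 | T(22,5)=181509070050+5·3791262568401=19137821912055 | T(22,6)=3791262568401+6·26585679462804=163305339345225 | T(22,7)=26585679462804+7·82310957214948=602762379967440 | T(22,8)=82310957214948+8·132511015347084=1142399079991620 | T(22,9)=132511015347084+9·123272476465204=1241963303533920 | T(22,10)=123272476465204+10·71187132291275=835143799377954 | T(22,11)=71187132291275+11·26826851689001=366282500870286 | T(22,12)=26826851689001+12·6833042030178=108823356051137 | T(22,13)=6833042030178+13·1204909218331=22496861868481 | T(22,14)=1204909218331+14·149304004500=3295165281331 | T(22,15)=149304004500+15·13087462580=345615943200 | T(22,16)=13087462580+16·809944464=26046574004 | T(22,17)=809944464+17·34952799=1404142047 | T(22,18)=34952799+18·1023435=53374629 | T(22,19)=1023435+19·19285=1389850 | T(22,20)=19285+20·210=23485 | T(22,21)=210+21·1=231 | T(22,22)=1+22·0=1
B_21 = ΣS(21,k) = 1+1048575+1742343625+181509070050+3791262568401+26585679462804+82310957214948+132511015347084+123272476465204+71187132291275+26826851689001+6833042030178+1204909218331+149304004500+13087462580+809944464+34952799+1023435+19285+210+1 = 474869816156751
B_22 = ΣS(22,k) = 1+2097151+5228079450+727778623825+19137821912055+163305339345225+602762379967440+1142399079991620+1241963303533920+835143799377954+366282500870286+108823356051137+22496861868481+3295165281331+345615943200+26046574004+1404142047+53374629+1389850+23485+231+1 = 4506715738447323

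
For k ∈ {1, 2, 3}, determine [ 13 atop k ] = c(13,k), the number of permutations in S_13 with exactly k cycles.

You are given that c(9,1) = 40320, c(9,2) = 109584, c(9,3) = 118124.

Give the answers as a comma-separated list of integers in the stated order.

479001600, 1486442880, 1931559552

@10  (10,1):40320·9+0→362880, (10,2):109584·9+40320→1026576, (10,3):118124·9+109584→1172700
@11  (11,1):362880·10+0→3628800, (11,2):1026576·10+362880→10628640, (11,3):1172700·10+1026576→12753576
@12  (12,1):3628800·11+0→39916800, (12,2):10628640·11+3628800→120543840, (12,3):12753576·11+10628640→150917976
@13  (13,1):39916800·12+0→479001600, (13,2):120543840·12+39916800→1486442880, (13,3):150917976·12+120543840→1931559552
Read c(13,1) = 479001600, c(13,2) = 1486442880, c(13,3) = 1931559552.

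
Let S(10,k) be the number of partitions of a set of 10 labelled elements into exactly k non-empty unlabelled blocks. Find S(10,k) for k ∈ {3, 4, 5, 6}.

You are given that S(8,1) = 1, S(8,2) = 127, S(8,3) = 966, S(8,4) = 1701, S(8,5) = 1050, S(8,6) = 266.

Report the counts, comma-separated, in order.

@9  (9,2):127·2+1→255, (9,3):966·3+127→3025, (9,4):1701·4+966→7770, (9,5):1050·5+1701→6951, (9,6):266·6+1050→2646
@10  (10,3):3025·3+255→9330, (10,4):7770·4+3025→34105, (10,5):6951·5+7770→42525, (10,6):2646·6+6951→22827
Read S(10,3) = 9330, S(10,4) = 34105, S(10,5) = 42525, S(10,6) = 22827.

9330, 34105, 42525, 22827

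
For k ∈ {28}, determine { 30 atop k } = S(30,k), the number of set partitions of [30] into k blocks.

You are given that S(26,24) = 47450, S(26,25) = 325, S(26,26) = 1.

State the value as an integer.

86275

@27  (27,25):325·25+47450→55575, (27,26):1·26+325→351, (27,27):0·27+1→1
@28  (28,26):351·26+55575→64701, (28,27):1·27+351→378, (28,28):0·28+1→1
@29  (29,27):378·27+64701→74907, (29,28):1·28+378→406
@30  (30,28):406·28+74907→86275
Read S(30,28) = 86275.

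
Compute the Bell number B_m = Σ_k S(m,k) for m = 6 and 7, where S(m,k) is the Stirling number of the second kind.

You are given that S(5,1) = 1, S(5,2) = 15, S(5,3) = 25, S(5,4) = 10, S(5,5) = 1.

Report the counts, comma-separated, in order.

r6: T_6,1=1×1+0=1; T_6,2=2×15+1=31; T_6,3=3×25+15=90; T_6,4=4×10+25=65; T_6,5=5×1+10=15; T_6,6=6×0+1=1
r7: T_7,1=1×1+0=1; T_7,2=2×31+1=63; T_7,3=3×90+31=301; T_7,4=4×65+90=350; T_7,5=5×15+65=140; T_7,6=6×1+15=21; T_7,7=7×0+1=1
B_6 = ΣS(6,k) = 1+31+90+65+15+1 = 203
B_7 = ΣS(7,k) = 1+63+301+350+140+21+1 = 877

203, 877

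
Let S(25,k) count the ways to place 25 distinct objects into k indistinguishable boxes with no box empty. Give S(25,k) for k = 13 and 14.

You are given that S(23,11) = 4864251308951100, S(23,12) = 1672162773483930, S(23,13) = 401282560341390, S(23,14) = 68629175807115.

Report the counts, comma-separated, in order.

114485073343744260, 25958110360896000

row 24: T[24][12]=12·1672162773483930+4864251308951100=24930204590758260  T[24][13]=13·401282560341390+1672162773483930=6888836057922000  T[24][14]=14·68629175807115+401282560341390=1362091021641000
row 25: T[25][13]=13·6888836057922000+24930204590758260=114485073343744260  T[25][14]=14·1362091021641000+6888836057922000=25958110360896000
Read S(25,13) = 114485073343744260, S(25,14) = 25958110360896000.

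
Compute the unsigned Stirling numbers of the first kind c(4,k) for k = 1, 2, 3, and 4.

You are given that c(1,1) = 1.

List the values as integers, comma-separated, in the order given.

6, 11, 6, 1

i=2: T(2,1)=0+1·1=1 | T(2,2)=1+1·0=1
i=3: T(3,1)=0+2·1=2 | T(3,2)=1+2·1=3 | T(3,3)=1+2·0=1
i=4: T(4,1)=0+3·2=6 | T(4,2)=2+3·3=11 | T(4,3)=3+3·1=6 | T(4,4)=1+3·0=1
Read c(4,1) = 6, c(4,2) = 11, c(4,3) = 6, c(4,4) = 1.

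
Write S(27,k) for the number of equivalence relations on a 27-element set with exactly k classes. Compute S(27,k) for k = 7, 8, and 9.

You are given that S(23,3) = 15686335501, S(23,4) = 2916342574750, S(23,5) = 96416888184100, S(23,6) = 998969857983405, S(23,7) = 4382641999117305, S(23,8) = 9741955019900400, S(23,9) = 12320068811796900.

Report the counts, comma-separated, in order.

row 24: T[24][4]=4·2916342574750+15686335501=11681056634501  T[24][5]=5·96416888184100+2916342574750=485000783495250  T[24][6]=6·998969857983405+96416888184100=6090236036084530  T[24][7]=7·4382641999117305+998969857983405=31677463851804540  T[24][8]=8·9741955019900400+4382641999117305=82318282158320505  T[24][9]=9·12320068811796900+9741955019900400=120622574326072500
row 25: T[25][5]=5·485000783495250+11681056634501=2436684974110751  T[25][6]=6·6090236036084530+485000783495250=37026417000002430  T[25][7]=7·31677463851804540+6090236036084530=227832482998716310  T[25][8]=8·82318282158320505+31677463851804540=690223721118368580  T[25][9]=9·120622574326072500+82318282158320505=1167921451092973005
row 26: T[26][6]=6·37026417000002430+2436684974110751=224595186974125331  T[26][7]=7·227832482998716310+37026417000002430=1631853797991016600  T[26][8]=8·690223721118368580+227832482998716310=5749622251945664950  T[26][9]=9·1167921451092973005+690223721118368580=11201516780955125625
row 27: T[27][7]=7·1631853797991016600+224595186974125331=11647571772911241531  T[27][8]=8·5749622251945664950+1631853797991016600=47628831813556336200  T[27][9]=9·11201516780955125625+5749622251945664950=106563273280541795575
Read S(27,7) = 11647571772911241531, S(27,8) = 47628831813556336200, S(27,9) = 106563273280541795575.

11647571772911241531, 47628831813556336200, 106563273280541795575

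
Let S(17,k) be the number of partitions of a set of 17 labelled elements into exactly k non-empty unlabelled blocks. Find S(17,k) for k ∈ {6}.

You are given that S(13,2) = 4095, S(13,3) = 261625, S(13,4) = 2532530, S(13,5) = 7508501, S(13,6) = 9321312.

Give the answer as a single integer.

row 14: T[14][3]=3·261625+4095=788970  T[14][4]=4·2532530+261625=10391745  T[14][5]=5·7508501+2532530=40075035  T[14][6]=6·9321312+7508501=63436373
row 15: T[15][4]=4·10391745+788970=42355950  T[15][5]=5·40075035+10391745=210766920  T[15][6]=6·63436373+40075035=420693273
row 16: T[16][5]=5·210766920+42355950=1096190550  T[16][6]=6·420693273+210766920=2734926558
row 17: T[17][6]=6·2734926558+1096190550=17505749898
Read S(17,6) = 17505749898.

17505749898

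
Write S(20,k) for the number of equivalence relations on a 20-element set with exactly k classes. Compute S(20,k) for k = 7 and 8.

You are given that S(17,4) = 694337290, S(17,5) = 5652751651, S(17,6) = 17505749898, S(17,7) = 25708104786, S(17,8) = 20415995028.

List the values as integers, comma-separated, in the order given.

r18: T_18,5=5×5652751651+694337290=28958095545; T_18,6=6×17505749898+5652751651=110687251039; T_18,7=7×25708104786+17505749898=197462483400; T_18,8=8×20415995028+25708104786=189036065010
r19: T_19,6=6×110687251039+28958095545=693081601779; T_19,7=7×197462483400+110687251039=1492924634839; T_19,8=8×189036065010+197462483400=1709751003480
r20: T_20,7=7×1492924634839+693081601779=11143554045652; T_20,8=8×1709751003480+1492924634839=15170932662679
Read S(20,7) = 11143554045652, S(20,8) = 15170932662679.

11143554045652, 15170932662679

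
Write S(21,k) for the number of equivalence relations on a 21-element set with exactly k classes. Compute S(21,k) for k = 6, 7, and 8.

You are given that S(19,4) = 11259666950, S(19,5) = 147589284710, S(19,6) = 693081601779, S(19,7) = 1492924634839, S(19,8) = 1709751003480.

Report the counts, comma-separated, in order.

26585679462804, 82310957214948, 132511015347084

r20: T_20,5=5×147589284710+11259666950=749206090500; T_20,6=6×693081601779+147589284710=4306078895384; T_20,7=7×1492924634839+693081601779=11143554045652; T_20,8=8×1709751003480+1492924634839=15170932662679
r21: T_21,6=6×4306078895384+749206090500=26585679462804; T_21,7=7×11143554045652+4306078895384=82310957214948; T_21,8=8×15170932662679+11143554045652=132511015347084
Read S(21,6) = 26585679462804, S(21,7) = 82310957214948, S(21,8) = 132511015347084.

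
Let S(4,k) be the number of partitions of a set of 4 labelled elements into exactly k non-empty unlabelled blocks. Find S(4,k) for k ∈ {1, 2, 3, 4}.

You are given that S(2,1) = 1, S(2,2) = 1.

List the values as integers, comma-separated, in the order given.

row 3: T[3][1]=1·1+0=1  T[3][2]=2·1+1=3  T[3][3]=3·0+1=1
row 4: T[4][1]=1·1+0=1  T[4][2]=2·3+1=7  T[4][3]=3·1+3=6  T[4][4]=4·0+1=1
Read S(4,1) = 1, S(4,2) = 7, S(4,3) = 6, S(4,4) = 1.

1, 7, 6, 1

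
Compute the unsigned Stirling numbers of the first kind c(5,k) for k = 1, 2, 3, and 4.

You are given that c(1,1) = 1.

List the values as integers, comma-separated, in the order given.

24, 50, 35, 10

row 2: T[2][1]=1·1+0=1  T[2][2]=1·0+1=1
row 3: T[3][1]=2·1+0=2  T[3][2]=2·1+1=3  T[3][3]=2·0+1=1
row 4: T[4][1]=3·2+0=6  T[4][2]=3·3+2=11  T[4][3]=3·1+3=6  T[4][4]=3·0+1=1
row 5: T[5][1]=4·6+0=24  T[5][2]=4·11+6=50  T[5][3]=4·6+11=35  T[5][4]=4·1+6=10
Read c(5,1) = 24, c(5,2) = 50, c(5,3) = 35, c(5,4) = 10.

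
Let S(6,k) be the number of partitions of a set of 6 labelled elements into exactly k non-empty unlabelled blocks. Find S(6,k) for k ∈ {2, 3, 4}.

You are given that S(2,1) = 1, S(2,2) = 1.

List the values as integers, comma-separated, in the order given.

i=3: T(3,1)=0+1·1=1 | T(3,2)=1+2·1=3 | T(3,3)=1+3·0=1
i=4: T(4,1)=0+1·1=1 | T(4,2)=1+2·3=7 | T(4,3)=3+3·1=6 | T(4,4)=1+4·0=1
i=5: T(5,1)=0+1·1=1 | T(5,2)=1+2·7=15 | T(5,3)=7+3·6=25 | T(5,4)=6+4·1=10
i=6: T(6,2)=1+2·15=31 | T(6,3)=15+3·25=90 | T(6,4)=25+4·10=65
Read S(6,2) = 31, S(6,3) = 90, S(6,4) = 65.

31, 90, 65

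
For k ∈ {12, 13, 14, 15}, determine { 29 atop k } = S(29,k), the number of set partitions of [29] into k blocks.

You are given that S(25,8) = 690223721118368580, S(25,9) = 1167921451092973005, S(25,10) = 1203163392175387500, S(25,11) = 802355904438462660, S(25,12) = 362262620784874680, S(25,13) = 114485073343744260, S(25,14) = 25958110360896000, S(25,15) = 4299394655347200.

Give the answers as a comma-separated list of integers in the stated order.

13326679652926121224470, 6855064482242755179765, 2534474684137526739000, 689692892575539953400

i=26: T(26,9)=690223721118368580+9·1167921451092973005=11201516780955125625 | T(26,10)=1167921451092973005+10·1203163392175387500=13199555372846848005 | T(26,11)=1203163392175387500+11·802355904438462660=10029078340998476760 | T(26,12)=802355904438462660+12·362262620784874680=5149507353856958820 | T(26,13)=362262620784874680+13·114485073343744260=1850568574253550060 | T(26,14)=114485073343744260+14·25958110360896000=477898618396288260 | T(26,15)=25958110360896000+15·4299394655347200=90449030191104000
i=27: T(27,10)=11201516780955125625+10·13199555372846848005=143197070509423605675 | T(27,11)=13199555372846848005+11·10029078340998476760=123519417123830092365 | T(27,12)=10029078340998476760+12·5149507353856958820=71823166587281982600 | T(27,13)=5149507353856958820+13·1850568574253550060=29206898819153109600 | T(27,14)=1850568574253550060+14·477898618396288260=8541149231801585700 | T(27,15)=477898618396288260+15·90449030191104000=1834634071262848260
i=28: T(28,11)=143197070509423605675+11·123519417123830092365=1501910658871554621690 | T(28,12)=123519417123830092365+12·71823166587281982600=985397416171213883565 | T(28,13)=71823166587281982600+13·29206898819153109600=451512851236272407400 | T(28,14)=29206898819153109600+14·8541149231801585700=148782988064375309400 | T(28,15)=8541149231801585700+15·1834634071262848260=36060660300744309600
i=29: T(29,12)=1501910658871554621690+12·985397416171213883565=13326679652926121224470 | T(29,13)=985397416171213883565+13·451512851236272407400=6855064482242755179765 | T(29,14)=451512851236272407400+14·148782988064375309400=2534474684137526739000 | T(29,15)=148782988064375309400+15·36060660300744309600=689692892575539953400
Read S(29,12) = 13326679652926121224470, S(29,13) = 6855064482242755179765, S(29,14) = 2534474684137526739000, S(29,15) = 689692892575539953400.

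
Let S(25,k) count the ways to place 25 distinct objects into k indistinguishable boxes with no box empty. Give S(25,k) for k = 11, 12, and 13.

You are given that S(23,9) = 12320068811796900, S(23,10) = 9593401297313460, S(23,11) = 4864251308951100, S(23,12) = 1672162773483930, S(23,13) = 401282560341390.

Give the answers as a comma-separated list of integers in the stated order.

i=24: T(24,10)=12320068811796900+10·9593401297313460=108254081784931500 | T(24,11)=9593401297313460+11·4864251308951100=63100165695775560 | T(24,12)=4864251308951100+12·1672162773483930=24930204590758260 | T(24,13)=1672162773483930+13·401282560341390=6888836057922000
i=25: T(25,11)=108254081784931500+11·63100165695775560=802355904438462660 | T(25,12)=63100165695775560+12·24930204590758260=362262620784874680 | T(25,13)=24930204590758260+13·6888836057922000=114485073343744260
Read S(25,11) = 802355904438462660, S(25,12) = 362262620784874680, S(25,13) = 114485073343744260.

802355904438462660, 362262620784874680, 114485073343744260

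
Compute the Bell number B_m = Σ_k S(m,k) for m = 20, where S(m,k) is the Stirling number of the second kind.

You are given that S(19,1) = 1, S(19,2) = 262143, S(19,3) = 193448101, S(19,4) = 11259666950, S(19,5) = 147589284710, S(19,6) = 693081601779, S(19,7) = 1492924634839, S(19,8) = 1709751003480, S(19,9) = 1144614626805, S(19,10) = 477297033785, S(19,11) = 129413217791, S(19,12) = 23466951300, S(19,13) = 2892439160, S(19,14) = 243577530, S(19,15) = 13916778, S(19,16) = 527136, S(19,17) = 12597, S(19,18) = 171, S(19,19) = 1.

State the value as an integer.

51724158235372

[20] T[20,1]:1*1+0=1 · T[20,2]:2*262143+1=524287 · T[20,3]:3*193448101+262143=580606446 · T[20,4]:4*11259666950+193448101=45232115901 · T[20,5]:5*147589284710+11259666950=749206090500 · T[20,6]:6*693081601779+147589284710=4306078895384 · T[20,7]:7*1492924634839+693081601779=11143554045652 · T[20,8]:8*1709751003480+1492924634839=15170932662679 · T[20,9]:9*1144614626805+1709751003480=12011282644725 · T[20,10]:10*477297033785+1144614626805=5917584964655 · T[20,11]:11*129413217791+477297033785=1900842429486 · T[20,12]:12*23466951300+129413217791=411016633391 · T[20,13]:13*2892439160+23466951300=61068660380 · T[20,14]:14*243577530+2892439160=6302524580 · T[20,15]:15*13916778+243577530=452329200 · T[20,16]:16*527136+13916778=22350954 · T[20,17]:17*12597+527136=741285 · T[20,18]:18*171+12597=15675 · T[20,19]:19*1+171=190 · T[20,20]:20*0+1=1
B_20 = ΣS(20,k) = 1+524287+580606446+45232115901+749206090500+4306078895384+11143554045652+15170932662679+12011282644725+5917584964655+1900842429486+411016633391+61068660380+6302524580+452329200+22350954+741285+15675+190+1 = 51724158235372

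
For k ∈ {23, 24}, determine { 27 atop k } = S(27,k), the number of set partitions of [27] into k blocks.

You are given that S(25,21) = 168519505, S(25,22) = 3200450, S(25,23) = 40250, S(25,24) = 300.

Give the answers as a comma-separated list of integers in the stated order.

333832005, 5265000

row 26: T[26][22]=22·3200450+168519505=238929405  T[26][23]=23·40250+3200450=4126200  T[26][24]=24·300+40250=47450
row 27: T[27][23]=23·4126200+238929405=333832005  T[27][24]=24·47450+4126200=5265000
Read S(27,23) = 333832005, S(27,24) = 5265000.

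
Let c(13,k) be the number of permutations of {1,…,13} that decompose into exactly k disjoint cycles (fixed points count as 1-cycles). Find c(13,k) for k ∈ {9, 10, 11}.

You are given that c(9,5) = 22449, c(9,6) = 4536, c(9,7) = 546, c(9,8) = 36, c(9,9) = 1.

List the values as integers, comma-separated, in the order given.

[10] T[10,6]:9*4536+22449=63273 · T[10,7]:9*546+4536=9450 · T[10,8]:9*36+546=870 · T[10,9]:9*1+36=45 · T[10,10]:9*0+1=1
[11] T[11,7]:10*9450+63273=157773 · T[11,8]:10*870+9450=18150 · T[11,9]:10*45+870=1320 · T[11,10]:10*1+45=55 · T[11,11]:10*0+1=1
[12] T[12,8]:11*18150+157773=357423 · T[12,9]:11*1320+18150=32670 · T[12,10]:11*55+1320=1925 · T[12,11]:11*1+55=66
[13] T[13,9]:12*32670+357423=749463 · T[13,10]:12*1925+32670=55770 · T[13,11]:12*66+1925=2717
Read c(13,9) = 749463, c(13,10) = 55770, c(13,11) = 2717.

749463, 55770, 2717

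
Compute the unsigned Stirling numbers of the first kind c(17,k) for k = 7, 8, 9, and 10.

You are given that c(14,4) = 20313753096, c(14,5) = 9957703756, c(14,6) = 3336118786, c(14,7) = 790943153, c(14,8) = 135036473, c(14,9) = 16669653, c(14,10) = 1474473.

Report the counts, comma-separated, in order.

5374523477960, 1146901283528, 185953177553, 23057159840

@15  (15,5):9957703756·14+20313753096→159721605680, (15,6):3336118786·14+9957703756→56663366760, (15,7):790943153·14+3336118786→14409322928, (15,8):135036473·14+790943153→2681453775, (15,9):16669653·14+135036473→368411615, (15,10):1474473·14+16669653→37312275
@16  (16,6):56663366760·15+159721605680→1009672107080, (16,7):14409322928·15+56663366760→272803210680, (16,8):2681453775·15+14409322928→54631129553, (16,9):368411615·15+2681453775→8207628000, (16,10):37312275·15+368411615→928095740
@17  (17,7):272803210680·16+1009672107080→5374523477960, (17,8):54631129553·16+272803210680→1146901283528, (17,9):8207628000·16+54631129553→185953177553, (17,10):928095740·16+8207628000→23057159840
Read c(17,7) = 5374523477960, c(17,8) = 1146901283528, c(17,9) = 185953177553, c(17,10) = 23057159840.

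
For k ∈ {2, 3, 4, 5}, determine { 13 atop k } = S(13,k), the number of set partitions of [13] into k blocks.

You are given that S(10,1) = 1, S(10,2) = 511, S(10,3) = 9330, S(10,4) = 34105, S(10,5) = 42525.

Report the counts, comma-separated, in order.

r11: T_11,1=1×1+0=1; T_11,2=2×511+1=1023; T_11,3=3×9330+511=28501; T_11,4=4×34105+9330=145750; T_11,5=5×42525+34105=246730
r12: T_12,1=1×1+0=1; T_12,2=2×1023+1=2047; T_12,3=3×28501+1023=86526; T_12,4=4×145750+28501=611501; T_12,5=5×246730+145750=1379400
r13: T_13,2=2×2047+1=4095; T_13,3=3×86526+2047=261625; T_13,4=4×611501+86526=2532530; T_13,5=5×1379400+611501=7508501
Read S(13,2) = 4095, S(13,3) = 261625, S(13,4) = 2532530, S(13,5) = 7508501.

4095, 261625, 2532530, 7508501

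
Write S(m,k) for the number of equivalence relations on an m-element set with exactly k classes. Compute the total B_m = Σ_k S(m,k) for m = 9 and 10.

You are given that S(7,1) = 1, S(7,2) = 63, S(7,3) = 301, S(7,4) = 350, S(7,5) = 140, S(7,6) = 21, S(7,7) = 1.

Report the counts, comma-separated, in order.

21147, 115975

r8: T_8,1=1×1+0=1; T_8,2=2×63+1=127; T_8,3=3×301+63=966; T_8,4=4×350+301=1701; T_8,5=5×140+350=1050; T_8,6=6×21+140=266; T_8,7=7×1+21=28; T_8,8=8×0+1=1
r9: T_9,1=1×1+0=1; T_9,2=2×127+1=255; T_9,3=3×966+127=3025; T_9,4=4×1701+966=7770; T_9,5=5×1050+1701=6951; T_9,6=6×266+1050=2646; T_9,7=7×28+266=462; T_9,8=8×1+28=36; T_9,9=9×0+1=1
r10: T_10,1=1×1+0=1; T_10,2=2×255+1=511; T_10,3=3×3025+255=9330; T_10,4=4×7770+3025=34105; T_10,5=5×6951+7770=42525; T_10,6=6×2646+6951=22827; T_10,7=7×462+2646=5880; T_10,8=8×36+462=750; T_10,9=9×1+36=45; T_10,10=10×0+1=1
B_9 = ΣS(9,k) = 1+255+3025+7770+6951+2646+462+36+1 = 21147
B_10 = ΣS(10,k) = 1+511+9330+34105+42525+22827+5880+750+45+1 = 115975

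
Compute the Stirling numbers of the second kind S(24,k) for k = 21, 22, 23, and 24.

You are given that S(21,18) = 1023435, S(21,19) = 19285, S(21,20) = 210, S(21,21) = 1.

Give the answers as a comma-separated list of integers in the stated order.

r22: T_22,19=19×19285+1023435=1389850; T_22,20=20×210+19285=23485; T_22,21=21×1+210=231; T_22,22=22×0+1=1
r23: T_23,20=20×23485+1389850=1859550; T_23,21=21×231+23485=28336; T_23,22=22×1+231=253; T_23,23=23×0+1=1
r24: T_24,21=21×28336+1859550=2454606; T_24,22=22×253+28336=33902; T_24,23=23×1+253=276; T_24,24=24×0+1=1
Read S(24,21) = 2454606, S(24,22) = 33902, S(24,23) = 276, S(24,24) = 1.

2454606, 33902, 276, 1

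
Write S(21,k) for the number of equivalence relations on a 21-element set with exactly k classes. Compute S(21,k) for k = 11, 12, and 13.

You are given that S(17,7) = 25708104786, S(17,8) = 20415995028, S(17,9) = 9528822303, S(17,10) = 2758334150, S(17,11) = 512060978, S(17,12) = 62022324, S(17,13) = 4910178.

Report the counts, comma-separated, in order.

i=18: T(18,8)=25708104786+8·20415995028=189036065010 | T(18,9)=20415995028+9·9528822303=106175395755 | T(18,10)=9528822303+10·2758334150=37112163803 | T(18,11)=2758334150+11·512060978=8391004908 | T(18,12)=512060978+12·62022324=1256328866 | T(18,13)=62022324+13·4910178=125854638
i=19: T(19,9)=189036065010+9·106175395755=1144614626805 | T(19,10)=106175395755+10·37112163803=477297033785 | T(19,11)=37112163803+11·8391004908=129413217791 | T(19,12)=8391004908+12·1256328866=23466951300 | T(19,13)=1256328866+13·125854638=2892439160
i=20: T(20,10)=1144614626805+10·477297033785=5917584964655 | T(20,11)=477297033785+11·129413217791=1900842429486 | T(20,12)=129413217791+12·23466951300=411016633391 | T(20,13)=23466951300+13·2892439160=61068660380
i=21: T(21,11)=5917584964655+11·1900842429486=26826851689001 | T(21,12)=1900842429486+12·411016633391=6833042030178 | T(21,13)=411016633391+13·61068660380=1204909218331
Read S(21,11) = 26826851689001, S(21,12) = 6833042030178, S(21,13) = 1204909218331.

26826851689001, 6833042030178, 1204909218331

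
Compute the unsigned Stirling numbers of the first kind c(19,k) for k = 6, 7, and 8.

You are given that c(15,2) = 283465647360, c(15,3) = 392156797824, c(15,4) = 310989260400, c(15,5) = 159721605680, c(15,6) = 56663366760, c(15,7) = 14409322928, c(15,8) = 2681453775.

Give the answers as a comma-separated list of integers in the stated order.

7551527592063024, 2353125040549984, 557921681547048

@16  (16,3):392156797824·15+283465647360→6165817614720, (16,4):310989260400·15+392156797824→5056995703824, (16,5):159721605680·15+310989260400→2706813345600, (16,6):56663366760·15+159721605680→1009672107080, (16,7):14409322928·15+56663366760→272803210680, (16,8):2681453775·15+14409322928→54631129553
@17  (17,4):5056995703824·16+6165817614720→87077748875904, (17,5):2706813345600·16+5056995703824→48366009233424, (17,6):1009672107080·16+2706813345600→18861567058880, (17,7):272803210680·16+1009672107080→5374523477960, (17,8):54631129553·16+272803210680→1146901283528
@18  (18,5):48366009233424·17+87077748875904→909299905844112, (18,6):18861567058880·17+48366009233424→369012649234384, (18,7):5374523477960·17+18861567058880→110228466184200, (18,8):1146901283528·17+5374523477960→24871845297936
@19  (19,6):369012649234384·18+909299905844112→7551527592063024, (19,7):110228466184200·18+369012649234384→2353125040549984, (19,8):24871845297936·18+110228466184200→557921681547048
Read c(19,6) = 7551527592063024, c(19,7) = 2353125040549984, c(19,8) = 557921681547048.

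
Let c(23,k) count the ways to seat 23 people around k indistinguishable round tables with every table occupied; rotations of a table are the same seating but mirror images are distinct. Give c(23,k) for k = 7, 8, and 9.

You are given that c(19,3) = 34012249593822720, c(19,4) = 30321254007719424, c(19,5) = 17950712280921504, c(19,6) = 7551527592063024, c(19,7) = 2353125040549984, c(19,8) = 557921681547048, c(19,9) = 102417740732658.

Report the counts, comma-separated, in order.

r20: T_20,4=19×30321254007719424+34012249593822720=610116075740491776; T_20,5=19×17950712280921504+30321254007719424=371384787345228000; T_20,6=19×7551527592063024+17950712280921504=161429736530118960; T_20,7=19×2353125040549984+7551527592063024=52260903362512720; T_20,8=19×557921681547048+2353125040549984=12953636989943896; T_20,9=19×102417740732658+557921681547048=2503858755467550
r21: T_21,5=20×371384787345228000+610116075740491776=8037811822645051776; T_21,6=20×161429736530118960+371384787345228000=3599979517947607200; T_21,7=20×52260903362512720+161429736530118960=1206647803780373360; T_21,8=20×12953636989943896+52260903362512720=311333643161390640; T_21,9=20×2503858755467550+12953636989943896=63030812099294896
r22: T_22,6=21×3599979517947607200+8037811822645051776=83637381699544802976; T_22,7=21×1206647803780373360+3599979517947607200=28939583397335447760; T_22,8=21×311333643161390640+1206647803780373360=7744654310169576800; T_22,9=21×63030812099294896+311333643161390640=1634980697246583456
r23: T_23,7=22×28939583397335447760+83637381699544802976=720308216440924653696; T_23,8=22×7744654310169576800+28939583397335447760=199321978221066137360; T_23,9=22×1634980697246583456+7744654310169576800=43714229649594412832
Read c(23,7) = 720308216440924653696, c(23,8) = 199321978221066137360, c(23,9) = 43714229649594412832.

720308216440924653696, 199321978221066137360, 43714229649594412832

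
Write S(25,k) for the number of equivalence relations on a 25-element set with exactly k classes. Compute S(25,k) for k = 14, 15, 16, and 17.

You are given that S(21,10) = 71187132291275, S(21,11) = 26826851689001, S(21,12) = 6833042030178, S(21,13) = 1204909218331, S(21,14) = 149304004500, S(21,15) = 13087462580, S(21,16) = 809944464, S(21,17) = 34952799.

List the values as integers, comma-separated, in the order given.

25958110360896000, 4299394655347200, 526655161695960, 48063331393110

row 22: T[22][11]=11·26826851689001+71187132291275=366282500870286  T[22][12]=12·6833042030178+26826851689001=108823356051137  T[22][13]=13·1204909218331+6833042030178=22496861868481  T[22][14]=14·149304004500+1204909218331=3295165281331  T[22][15]=15·13087462580+149304004500=345615943200  T[22][16]=16·809944464+13087462580=26046574004  T[22][17]=17·34952799+809944464=1404142047
row 23: T[23][12]=12·108823356051137+366282500870286=1672162773483930  T[23][13]=13·22496861868481+108823356051137=401282560341390  T[23][14]=14·3295165281331+22496861868481=68629175807115  T[23][15]=15·345615943200+3295165281331=8479404429331  T[23][16]=16·26046574004+345615943200=762361127264  T[23][17]=17·1404142047+26046574004=49916988803
row 24: T[24][13]=13·401282560341390+1672162773483930=6888836057922000  T[24][14]=14·68629175807115+401282560341390=1362091021641000  T[24][15]=15·8479404429331+68629175807115=195820242247080  T[24][16]=16·762361127264+8479404429331=20677182465555  T[24][17]=17·49916988803+762361127264=1610949936915
row 25: T[25][14]=14·1362091021641000+6888836057922000=25958110360896000  T[25][15]=15·195820242247080+1362091021641000=4299394655347200  T[25][16]=16·20677182465555+195820242247080=526655161695960  T[25][17]=17·1610949936915+20677182465555=48063331393110
Read S(25,14) = 25958110360896000, S(25,15) = 4299394655347200, S(25,16) = 526655161695960, S(25,17) = 48063331393110.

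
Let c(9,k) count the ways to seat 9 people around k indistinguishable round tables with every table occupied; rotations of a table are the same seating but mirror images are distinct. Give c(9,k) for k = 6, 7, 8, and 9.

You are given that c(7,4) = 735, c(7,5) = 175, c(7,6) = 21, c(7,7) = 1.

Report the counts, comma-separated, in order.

[8] T[8,5]:7*175+735=1960 · T[8,6]:7*21+175=322 · T[8,7]:7*1+21=28 · T[8,8]:7*0+1=1
[9] T[9,6]:8*322+1960=4536 · T[9,7]:8*28+322=546 · T[9,8]:8*1+28=36 · T[9,9]:8*0+1=1
Read c(9,6) = 4536, c(9,7) = 546, c(9,8) = 36, c(9,9) = 1.

4536, 546, 36, 1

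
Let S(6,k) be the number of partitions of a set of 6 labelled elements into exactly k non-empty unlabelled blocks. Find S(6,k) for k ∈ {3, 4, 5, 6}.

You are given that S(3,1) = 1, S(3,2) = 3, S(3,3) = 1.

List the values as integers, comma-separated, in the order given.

[4] T[4,1]:1*1+0=1 · T[4,2]:2*3+1=7 · T[4,3]:3*1+3=6 · T[4,4]:4*0+1=1
[5] T[5,2]:2*7+1=15 · T[5,3]:3*6+7=25 · T[5,4]:4*1+6=10 · T[5,5]:5*0+1=1
[6] T[6,3]:3*25+15=90 · T[6,4]:4*10+25=65 · T[6,5]:5*1+10=15 · T[6,6]:6*0+1=1
Read S(6,3) = 90, S(6,4) = 65, S(6,5) = 15, S(6,6) = 1.

90, 65, 15, 1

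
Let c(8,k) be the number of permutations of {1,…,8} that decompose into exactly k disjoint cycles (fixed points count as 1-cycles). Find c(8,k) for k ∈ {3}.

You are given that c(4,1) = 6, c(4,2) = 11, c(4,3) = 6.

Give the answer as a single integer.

row 5: T[5][1]=4·6+0=24  T[5][2]=4·11+6=50  T[5][3]=4·6+11=35
row 6: T[6][1]=5·24+0=120  T[6][2]=5·50+24=274  T[6][3]=5·35+50=225
row 7: T[7][2]=6·274+120=1764  T[7][3]=6·225+274=1624
row 8: T[8][3]=7·1624+1764=13132
Read c(8,3) = 13132.

13132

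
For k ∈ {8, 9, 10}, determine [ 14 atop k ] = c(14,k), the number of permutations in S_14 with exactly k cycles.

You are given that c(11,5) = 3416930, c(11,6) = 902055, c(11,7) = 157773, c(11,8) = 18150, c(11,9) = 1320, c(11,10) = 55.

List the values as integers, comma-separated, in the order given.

135036473, 16669653, 1474473

@12  (12,6):902055·11+3416930→13339535, (12,7):157773·11+902055→2637558, (12,8):18150·11+157773→357423, (12,9):1320·11+18150→32670, (12,10):55·11+1320→1925
@13  (13,7):2637558·12+13339535→44990231, (13,8):357423·12+2637558→6926634, (13,9):32670·12+357423→749463, (13,10):1925·12+32670→55770
@14  (14,8):6926634·13+44990231→135036473, (14,9):749463·13+6926634→16669653, (14,10):55770·13+749463→1474473
Read c(14,8) = 135036473, c(14,9) = 16669653, c(14,10) = 1474473.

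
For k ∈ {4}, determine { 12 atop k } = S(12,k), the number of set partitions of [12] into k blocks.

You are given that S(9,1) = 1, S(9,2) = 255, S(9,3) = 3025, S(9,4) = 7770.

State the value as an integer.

611501

@10  (10,2):255·2+1→511, (10,3):3025·3+255→9330, (10,4):7770·4+3025→34105
@11  (11,3):9330·3+511→28501, (11,4):34105·4+9330→145750
@12  (12,4):145750·4+28501→611501
Read S(12,4) = 611501.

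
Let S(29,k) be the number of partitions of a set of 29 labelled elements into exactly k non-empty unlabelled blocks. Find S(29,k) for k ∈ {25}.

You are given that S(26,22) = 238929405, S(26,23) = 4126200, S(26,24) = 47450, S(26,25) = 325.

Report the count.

r27: T_27,23=23×4126200+238929405=333832005; T_27,24=24×47450+4126200=5265000; T_27,25=25×325+47450=55575
r28: T_28,24=24×5265000+333832005=460192005; T_28,25=25×55575+5265000=6654375
r29: T_29,25=25×6654375+460192005=626551380
Read S(29,25) = 626551380.

626551380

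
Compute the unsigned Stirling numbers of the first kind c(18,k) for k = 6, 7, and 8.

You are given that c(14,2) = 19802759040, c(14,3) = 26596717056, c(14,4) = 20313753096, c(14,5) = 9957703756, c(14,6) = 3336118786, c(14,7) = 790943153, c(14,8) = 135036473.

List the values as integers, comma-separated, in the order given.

r15: T_15,3=14×26596717056+19802759040=392156797824; T_15,4=14×20313753096+26596717056=310989260400; T_15,5=14×9957703756+20313753096=159721605680; T_15,6=14×3336118786+9957703756=56663366760; T_15,7=14×790943153+3336118786=14409322928; T_15,8=14×135036473+790943153=2681453775
r16: T_16,4=15×310989260400+392156797824=5056995703824; T_16,5=15×159721605680+310989260400=2706813345600; T_16,6=15×56663366760+159721605680=1009672107080; T_16,7=15×14409322928+56663366760=272803210680; T_16,8=15×2681453775+14409322928=54631129553
r17: T_17,5=16×2706813345600+5056995703824=48366009233424; T_17,6=16×1009672107080+2706813345600=18861567058880; T_17,7=16×272803210680+1009672107080=5374523477960; T_17,8=16×54631129553+272803210680=1146901283528
r18: T_18,6=17×18861567058880+48366009233424=369012649234384; T_18,7=17×5374523477960+18861567058880=110228466184200; T_18,8=17×1146901283528+5374523477960=24871845297936
Read c(18,6) = 369012649234384, c(18,7) = 110228466184200, c(18,8) = 24871845297936.

369012649234384, 110228466184200, 24871845297936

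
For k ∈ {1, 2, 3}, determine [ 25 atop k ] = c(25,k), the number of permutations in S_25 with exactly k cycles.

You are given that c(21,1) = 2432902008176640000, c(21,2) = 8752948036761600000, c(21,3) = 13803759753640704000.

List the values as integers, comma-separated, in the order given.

620448401733239439360000, 2342787216398718566400000, 3925495373278097719296000

@22  (22,1):2432902008176640000·21+0→51090942171709440000, (22,2):8752948036761600000·21+2432902008176640000→186244810780170240000, (22,3):13803759753640704000·21+8752948036761600000→298631902863216384000
@23  (23,1):51090942171709440000·22+0→1124000727777607680000, (23,2):186244810780170240000·22+51090942171709440000→4148476779335454720000, (23,3):298631902863216384000·22+186244810780170240000→6756146673770930688000
@24  (24,1):1124000727777607680000·23+0→25852016738884976640000, (24,2):4148476779335454720000·23+1124000727777607680000→96538966652493066240000, (24,3):6756146673770930688000·23+4148476779335454720000→159539850276066860544000
@25  (25,1):25852016738884976640000·24+0→620448401733239439360000, (25,2):96538966652493066240000·24+25852016738884976640000→2342787216398718566400000, (25,3):159539850276066860544000·24+96538966652493066240000→3925495373278097719296000
Read c(25,1) = 620448401733239439360000, c(25,2) = 2342787216398718566400000, c(25,3) = 3925495373278097719296000.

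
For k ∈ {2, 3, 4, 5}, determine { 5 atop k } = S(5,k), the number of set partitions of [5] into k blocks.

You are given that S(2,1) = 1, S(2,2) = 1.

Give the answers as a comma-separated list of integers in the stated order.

15, 25, 10, 1

[3] T[3,1]:1*1+0=1 · T[3,2]:2*1+1=3 · T[3,3]:3*0+1=1
[4] T[4,1]:1*1+0=1 · T[4,2]:2*3+1=7 · T[4,3]:3*1+3=6 · T[4,4]:4*0+1=1
[5] T[5,2]:2*7+1=15 · T[5,3]:3*6+7=25 · T[5,4]:4*1+6=10 · T[5,5]:5*0+1=1
Read S(5,2) = 15, S(5,3) = 25, S(5,4) = 10, S(5,5) = 1.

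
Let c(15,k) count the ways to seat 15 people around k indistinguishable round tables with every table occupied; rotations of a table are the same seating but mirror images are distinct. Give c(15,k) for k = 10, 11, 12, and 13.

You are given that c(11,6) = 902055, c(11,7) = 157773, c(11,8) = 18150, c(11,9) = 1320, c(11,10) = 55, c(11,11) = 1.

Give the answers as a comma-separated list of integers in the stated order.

r12: T_12,7=11×157773+902055=2637558; T_12,8=11×18150+157773=357423; T_12,9=11×1320+18150=32670; T_12,10=11×55+1320=1925; T_12,11=11×1+55=66; T_12,12=11×0+1=1
r13: T_13,8=12×357423+2637558=6926634; T_13,9=12×32670+357423=749463; T_13,10=12×1925+32670=55770; T_13,11=12×66+1925=2717; T_13,12=12×1+66=78; T_13,13=12×0+1=1
r14: T_14,9=13×749463+6926634=16669653; T_14,10=13×55770+749463=1474473; T_14,11=13×2717+55770=91091; T_14,12=13×78+2717=3731; T_14,13=13×1+78=91
r15: T_15,10=14×1474473+16669653=37312275; T_15,11=14×91091+1474473=2749747; T_15,12=14×3731+91091=143325; T_15,13=14×91+3731=5005
Read c(15,10) = 37312275, c(15,11) = 2749747, c(15,12) = 143325, c(15,13) = 5005.

37312275, 2749747, 143325, 5005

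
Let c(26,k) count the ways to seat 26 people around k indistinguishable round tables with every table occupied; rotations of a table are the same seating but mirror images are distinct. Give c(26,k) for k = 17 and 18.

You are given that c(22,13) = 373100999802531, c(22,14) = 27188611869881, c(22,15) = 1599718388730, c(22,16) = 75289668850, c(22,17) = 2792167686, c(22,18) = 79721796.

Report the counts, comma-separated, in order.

12972753318542875, 595667304367135

row 23: T[23][14]=22·27188611869881+373100999802531=971250460939913  T[23][15]=22·1599718388730+27188611869881=62382416421941  T[23][16]=22·75289668850+1599718388730=3256091103430  T[23][17]=22·2792167686+75289668850=136717357942  T[23][18]=22·79721796+2792167686=4546047198
row 24: T[24][15]=23·62382416421941+971250460939913=2406046038644556  T[24][16]=23·3256091103430+62382416421941=137272511800831  T[24][17]=23·136717357942+3256091103430=6400590336096  T[24][18]=23·4546047198+136717357942=241276443496
row 25: T[25][16]=24·137272511800831+2406046038644556=5700586321864500  T[25][17]=24·6400590336096+137272511800831=290886679867135  T[25][18]=24·241276443496+6400590336096=12191224980000
row 26: T[26][17]=25·290886679867135+5700586321864500=12972753318542875  T[26][18]=25·12191224980000+290886679867135=595667304367135
Read c(26,17) = 12972753318542875, c(26,18) = 595667304367135.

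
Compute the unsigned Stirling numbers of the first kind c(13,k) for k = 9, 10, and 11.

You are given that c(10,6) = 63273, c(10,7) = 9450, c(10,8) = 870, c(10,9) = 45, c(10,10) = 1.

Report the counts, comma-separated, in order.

row 11: T[11][7]=10·9450+63273=157773  T[11][8]=10·870+9450=18150  T[11][9]=10·45+870=1320  T[11][10]=10·1+45=55  T[11][11]=10·0+1=1
row 12: T[12][8]=11·18150+157773=357423  T[12][9]=11·1320+18150=32670  T[12][10]=11·55+1320=1925  T[12][11]=11·1+55=66
row 13: T[13][9]=12·32670+357423=749463  T[13][10]=12·1925+32670=55770  T[13][11]=12·66+1925=2717
Read c(13,9) = 749463, c(13,10) = 55770, c(13,11) = 2717.

749463, 55770, 2717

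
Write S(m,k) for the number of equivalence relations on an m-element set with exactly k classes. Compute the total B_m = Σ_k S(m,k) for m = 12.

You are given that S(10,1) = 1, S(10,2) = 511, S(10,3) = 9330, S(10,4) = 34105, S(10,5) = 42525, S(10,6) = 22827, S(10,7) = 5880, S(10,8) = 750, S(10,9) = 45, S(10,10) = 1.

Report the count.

@11  (11,1):1·1+0→1, (11,2):511·2+1→1023, (11,3):9330·3+511→28501, (11,4):34105·4+9330→145750, (11,5):42525·5+34105→246730, (11,6):22827·6+42525→179487, (11,7):5880·7+22827→63987, (11,8):750·8+5880→11880, (11,9):45·9+750→1155, (11,10):1·10+45→55, (11,11):0·11+1→1
@12  (12,1):1·1+0→1, (12,2):1023·2+1→2047, (12,3):28501·3+1023→86526, (12,4):145750·4+28501→611501, (12,5):246730·5+145750→1379400, (12,6):179487·6+246730→1323652, (12,7):63987·7+179487→627396, (12,8):11880·8+63987→159027, (12,9):1155·9+11880→22275, (12,10):55·10+1155→1705, (12,11):1·11+55→66, (12,12):0·12+1→1
B_12 = ΣS(12,k) = 1+2047+86526+611501+1379400+1323652+627396+159027+22275+1705+66+1 = 4213597

4213597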